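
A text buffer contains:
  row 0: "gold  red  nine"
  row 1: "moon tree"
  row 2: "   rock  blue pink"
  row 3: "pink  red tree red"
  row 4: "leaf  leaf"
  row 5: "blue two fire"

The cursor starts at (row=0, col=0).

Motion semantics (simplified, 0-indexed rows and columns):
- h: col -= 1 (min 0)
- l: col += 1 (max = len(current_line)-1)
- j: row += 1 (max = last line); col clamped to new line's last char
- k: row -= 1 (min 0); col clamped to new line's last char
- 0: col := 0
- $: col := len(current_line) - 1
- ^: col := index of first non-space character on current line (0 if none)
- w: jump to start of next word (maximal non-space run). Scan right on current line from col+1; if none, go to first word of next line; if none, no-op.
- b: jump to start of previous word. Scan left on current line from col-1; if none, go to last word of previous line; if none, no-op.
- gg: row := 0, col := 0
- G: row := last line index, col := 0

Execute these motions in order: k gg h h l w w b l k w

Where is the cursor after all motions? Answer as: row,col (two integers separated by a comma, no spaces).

After 1 (k): row=0 col=0 char='g'
After 2 (gg): row=0 col=0 char='g'
After 3 (h): row=0 col=0 char='g'
After 4 (h): row=0 col=0 char='g'
After 5 (l): row=0 col=1 char='o'
After 6 (w): row=0 col=6 char='r'
After 7 (w): row=0 col=11 char='n'
After 8 (b): row=0 col=6 char='r'
After 9 (l): row=0 col=7 char='e'
After 10 (k): row=0 col=7 char='e'
After 11 (w): row=0 col=11 char='n'

Answer: 0,11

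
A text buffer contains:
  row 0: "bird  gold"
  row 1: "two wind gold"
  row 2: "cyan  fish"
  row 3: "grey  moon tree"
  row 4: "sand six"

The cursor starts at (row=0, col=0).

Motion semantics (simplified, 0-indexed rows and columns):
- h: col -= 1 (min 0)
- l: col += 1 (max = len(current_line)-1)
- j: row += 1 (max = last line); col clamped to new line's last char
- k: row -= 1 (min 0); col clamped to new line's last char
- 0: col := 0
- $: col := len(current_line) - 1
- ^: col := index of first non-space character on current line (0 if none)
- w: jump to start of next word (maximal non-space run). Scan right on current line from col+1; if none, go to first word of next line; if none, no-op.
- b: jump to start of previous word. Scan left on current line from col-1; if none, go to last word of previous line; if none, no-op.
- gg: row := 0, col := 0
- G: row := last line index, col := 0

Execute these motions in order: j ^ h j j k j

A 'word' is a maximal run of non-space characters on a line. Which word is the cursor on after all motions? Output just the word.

Answer: grey

Derivation:
After 1 (j): row=1 col=0 char='t'
After 2 (^): row=1 col=0 char='t'
After 3 (h): row=1 col=0 char='t'
After 4 (j): row=2 col=0 char='c'
After 5 (j): row=3 col=0 char='g'
After 6 (k): row=2 col=0 char='c'
After 7 (j): row=3 col=0 char='g'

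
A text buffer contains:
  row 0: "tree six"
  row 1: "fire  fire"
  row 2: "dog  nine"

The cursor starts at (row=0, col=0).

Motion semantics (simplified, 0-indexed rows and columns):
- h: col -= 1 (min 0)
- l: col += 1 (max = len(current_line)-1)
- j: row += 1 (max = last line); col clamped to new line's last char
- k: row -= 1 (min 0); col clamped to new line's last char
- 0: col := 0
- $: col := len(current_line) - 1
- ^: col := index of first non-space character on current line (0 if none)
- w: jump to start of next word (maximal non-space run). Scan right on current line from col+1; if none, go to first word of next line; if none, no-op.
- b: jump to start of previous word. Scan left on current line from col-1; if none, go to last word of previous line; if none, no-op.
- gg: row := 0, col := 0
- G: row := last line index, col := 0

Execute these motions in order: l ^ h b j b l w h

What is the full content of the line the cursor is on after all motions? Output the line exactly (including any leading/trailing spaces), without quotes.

After 1 (l): row=0 col=1 char='r'
After 2 (^): row=0 col=0 char='t'
After 3 (h): row=0 col=0 char='t'
After 4 (b): row=0 col=0 char='t'
After 5 (j): row=1 col=0 char='f'
After 6 (b): row=0 col=5 char='s'
After 7 (l): row=0 col=6 char='i'
After 8 (w): row=1 col=0 char='f'
After 9 (h): row=1 col=0 char='f'

Answer: fire  fire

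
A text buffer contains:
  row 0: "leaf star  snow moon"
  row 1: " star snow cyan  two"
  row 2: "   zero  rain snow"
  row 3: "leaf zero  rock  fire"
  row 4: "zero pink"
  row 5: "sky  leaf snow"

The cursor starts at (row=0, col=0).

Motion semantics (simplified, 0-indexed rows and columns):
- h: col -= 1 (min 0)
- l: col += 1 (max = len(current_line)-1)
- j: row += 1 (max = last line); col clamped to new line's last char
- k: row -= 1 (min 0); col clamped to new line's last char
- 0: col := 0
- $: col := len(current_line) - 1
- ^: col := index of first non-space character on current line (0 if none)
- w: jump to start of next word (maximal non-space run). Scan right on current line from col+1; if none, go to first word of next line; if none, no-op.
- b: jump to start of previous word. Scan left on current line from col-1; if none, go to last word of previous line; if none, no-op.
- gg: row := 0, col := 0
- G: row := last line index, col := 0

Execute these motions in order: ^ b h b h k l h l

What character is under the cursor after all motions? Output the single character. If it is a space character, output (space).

After 1 (^): row=0 col=0 char='l'
After 2 (b): row=0 col=0 char='l'
After 3 (h): row=0 col=0 char='l'
After 4 (b): row=0 col=0 char='l'
After 5 (h): row=0 col=0 char='l'
After 6 (k): row=0 col=0 char='l'
After 7 (l): row=0 col=1 char='e'
After 8 (h): row=0 col=0 char='l'
After 9 (l): row=0 col=1 char='e'

Answer: e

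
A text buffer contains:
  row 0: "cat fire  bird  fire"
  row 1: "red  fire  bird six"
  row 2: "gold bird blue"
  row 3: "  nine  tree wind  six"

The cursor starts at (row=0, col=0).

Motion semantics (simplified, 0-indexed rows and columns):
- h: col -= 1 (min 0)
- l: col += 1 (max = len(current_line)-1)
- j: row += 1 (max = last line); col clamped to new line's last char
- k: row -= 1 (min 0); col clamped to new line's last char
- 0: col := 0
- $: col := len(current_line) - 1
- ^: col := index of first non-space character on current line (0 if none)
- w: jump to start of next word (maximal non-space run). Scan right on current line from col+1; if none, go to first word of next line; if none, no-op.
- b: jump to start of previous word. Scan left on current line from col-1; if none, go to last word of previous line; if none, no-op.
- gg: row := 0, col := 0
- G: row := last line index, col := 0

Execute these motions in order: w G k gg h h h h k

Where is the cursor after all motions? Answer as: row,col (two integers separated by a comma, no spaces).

After 1 (w): row=0 col=4 char='f'
After 2 (G): row=3 col=0 char='_'
After 3 (k): row=2 col=0 char='g'
After 4 (gg): row=0 col=0 char='c'
After 5 (h): row=0 col=0 char='c'
After 6 (h): row=0 col=0 char='c'
After 7 (h): row=0 col=0 char='c'
After 8 (h): row=0 col=0 char='c'
After 9 (k): row=0 col=0 char='c'

Answer: 0,0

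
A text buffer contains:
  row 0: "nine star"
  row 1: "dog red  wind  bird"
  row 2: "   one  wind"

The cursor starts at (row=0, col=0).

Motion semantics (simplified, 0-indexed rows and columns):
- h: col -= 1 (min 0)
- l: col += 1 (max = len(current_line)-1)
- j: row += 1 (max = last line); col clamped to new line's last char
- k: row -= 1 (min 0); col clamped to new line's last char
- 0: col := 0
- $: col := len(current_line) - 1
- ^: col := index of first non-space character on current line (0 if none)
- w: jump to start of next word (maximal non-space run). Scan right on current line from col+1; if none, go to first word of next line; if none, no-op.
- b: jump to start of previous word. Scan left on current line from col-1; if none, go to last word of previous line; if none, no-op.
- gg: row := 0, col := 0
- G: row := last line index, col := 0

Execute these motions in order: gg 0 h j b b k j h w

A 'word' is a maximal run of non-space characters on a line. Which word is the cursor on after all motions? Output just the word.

Answer: red

Derivation:
After 1 (gg): row=0 col=0 char='n'
After 2 (0): row=0 col=0 char='n'
After 3 (h): row=0 col=0 char='n'
After 4 (j): row=1 col=0 char='d'
After 5 (b): row=0 col=5 char='s'
After 6 (b): row=0 col=0 char='n'
After 7 (k): row=0 col=0 char='n'
After 8 (j): row=1 col=0 char='d'
After 9 (h): row=1 col=0 char='d'
After 10 (w): row=1 col=4 char='r'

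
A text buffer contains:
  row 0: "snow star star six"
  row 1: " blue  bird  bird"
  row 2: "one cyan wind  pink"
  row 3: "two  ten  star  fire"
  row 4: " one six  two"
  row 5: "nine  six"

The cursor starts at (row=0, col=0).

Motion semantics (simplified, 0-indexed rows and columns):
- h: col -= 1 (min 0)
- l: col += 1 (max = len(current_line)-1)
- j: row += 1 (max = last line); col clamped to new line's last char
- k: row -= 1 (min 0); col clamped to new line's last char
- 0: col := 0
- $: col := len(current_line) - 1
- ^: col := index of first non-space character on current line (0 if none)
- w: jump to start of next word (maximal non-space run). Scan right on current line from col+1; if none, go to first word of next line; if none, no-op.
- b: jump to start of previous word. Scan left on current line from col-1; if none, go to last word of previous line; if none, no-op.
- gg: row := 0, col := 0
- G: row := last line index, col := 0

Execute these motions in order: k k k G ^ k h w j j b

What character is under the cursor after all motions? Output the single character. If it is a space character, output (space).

After 1 (k): row=0 col=0 char='s'
After 2 (k): row=0 col=0 char='s'
After 3 (k): row=0 col=0 char='s'
After 4 (G): row=5 col=0 char='n'
After 5 (^): row=5 col=0 char='n'
After 6 (k): row=4 col=0 char='_'
After 7 (h): row=4 col=0 char='_'
After 8 (w): row=4 col=1 char='o'
After 9 (j): row=5 col=1 char='i'
After 10 (j): row=5 col=1 char='i'
After 11 (b): row=5 col=0 char='n'

Answer: n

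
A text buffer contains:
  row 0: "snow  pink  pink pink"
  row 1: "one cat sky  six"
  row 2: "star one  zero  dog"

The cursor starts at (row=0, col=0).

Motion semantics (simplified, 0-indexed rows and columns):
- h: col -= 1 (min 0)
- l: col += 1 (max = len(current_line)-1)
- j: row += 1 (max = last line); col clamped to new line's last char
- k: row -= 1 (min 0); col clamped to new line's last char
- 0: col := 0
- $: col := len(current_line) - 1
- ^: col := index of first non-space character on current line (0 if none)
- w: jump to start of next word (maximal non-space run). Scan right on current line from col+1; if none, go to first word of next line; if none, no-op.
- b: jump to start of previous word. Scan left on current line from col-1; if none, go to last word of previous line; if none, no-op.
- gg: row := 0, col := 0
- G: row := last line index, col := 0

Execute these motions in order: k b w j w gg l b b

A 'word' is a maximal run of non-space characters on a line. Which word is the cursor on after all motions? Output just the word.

After 1 (k): row=0 col=0 char='s'
After 2 (b): row=0 col=0 char='s'
After 3 (w): row=0 col=6 char='p'
After 4 (j): row=1 col=6 char='t'
After 5 (w): row=1 col=8 char='s'
After 6 (gg): row=0 col=0 char='s'
After 7 (l): row=0 col=1 char='n'
After 8 (b): row=0 col=0 char='s'
After 9 (b): row=0 col=0 char='s'

Answer: snow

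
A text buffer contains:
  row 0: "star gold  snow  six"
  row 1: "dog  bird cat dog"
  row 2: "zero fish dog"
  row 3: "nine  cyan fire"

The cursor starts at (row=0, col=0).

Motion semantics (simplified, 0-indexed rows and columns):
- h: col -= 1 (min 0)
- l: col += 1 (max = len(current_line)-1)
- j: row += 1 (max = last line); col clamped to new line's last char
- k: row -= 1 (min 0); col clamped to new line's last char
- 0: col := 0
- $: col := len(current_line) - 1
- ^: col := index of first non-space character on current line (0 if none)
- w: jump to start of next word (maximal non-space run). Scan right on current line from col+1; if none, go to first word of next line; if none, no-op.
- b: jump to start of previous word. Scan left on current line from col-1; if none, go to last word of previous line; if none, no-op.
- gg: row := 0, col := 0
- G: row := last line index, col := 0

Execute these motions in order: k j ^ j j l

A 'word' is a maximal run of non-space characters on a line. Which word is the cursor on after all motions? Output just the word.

After 1 (k): row=0 col=0 char='s'
After 2 (j): row=1 col=0 char='d'
After 3 (^): row=1 col=0 char='d'
After 4 (j): row=2 col=0 char='z'
After 5 (j): row=3 col=0 char='n'
After 6 (l): row=3 col=1 char='i'

Answer: nine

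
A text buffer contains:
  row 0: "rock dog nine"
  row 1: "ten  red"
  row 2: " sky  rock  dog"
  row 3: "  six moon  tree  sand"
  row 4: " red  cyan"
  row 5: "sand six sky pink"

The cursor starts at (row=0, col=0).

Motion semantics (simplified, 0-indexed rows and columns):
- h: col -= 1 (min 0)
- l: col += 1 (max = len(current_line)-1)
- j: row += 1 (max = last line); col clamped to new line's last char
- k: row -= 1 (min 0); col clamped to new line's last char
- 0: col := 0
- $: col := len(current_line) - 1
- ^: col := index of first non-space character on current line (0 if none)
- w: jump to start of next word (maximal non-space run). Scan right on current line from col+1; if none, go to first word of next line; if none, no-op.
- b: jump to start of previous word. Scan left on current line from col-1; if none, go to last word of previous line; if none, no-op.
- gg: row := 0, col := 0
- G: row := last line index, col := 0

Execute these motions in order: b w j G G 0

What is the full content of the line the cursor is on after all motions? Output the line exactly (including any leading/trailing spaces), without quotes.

After 1 (b): row=0 col=0 char='r'
After 2 (w): row=0 col=5 char='d'
After 3 (j): row=1 col=5 char='r'
After 4 (G): row=5 col=0 char='s'
After 5 (G): row=5 col=0 char='s'
After 6 (0): row=5 col=0 char='s'

Answer: sand six sky pink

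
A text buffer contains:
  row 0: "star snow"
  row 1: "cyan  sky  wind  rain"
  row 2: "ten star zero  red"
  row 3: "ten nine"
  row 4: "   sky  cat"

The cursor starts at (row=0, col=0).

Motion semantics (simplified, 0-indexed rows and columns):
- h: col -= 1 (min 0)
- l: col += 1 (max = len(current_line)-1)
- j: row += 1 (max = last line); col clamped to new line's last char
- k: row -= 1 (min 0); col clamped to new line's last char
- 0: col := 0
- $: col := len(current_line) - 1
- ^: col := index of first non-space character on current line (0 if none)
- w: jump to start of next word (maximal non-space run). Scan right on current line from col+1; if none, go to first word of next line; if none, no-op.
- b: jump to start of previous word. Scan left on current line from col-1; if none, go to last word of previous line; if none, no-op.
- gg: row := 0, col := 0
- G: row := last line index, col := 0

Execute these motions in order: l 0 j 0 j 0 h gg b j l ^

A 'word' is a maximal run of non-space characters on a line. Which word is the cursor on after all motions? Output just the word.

After 1 (l): row=0 col=1 char='t'
After 2 (0): row=0 col=0 char='s'
After 3 (j): row=1 col=0 char='c'
After 4 (0): row=1 col=0 char='c'
After 5 (j): row=2 col=0 char='t'
After 6 (0): row=2 col=0 char='t'
After 7 (h): row=2 col=0 char='t'
After 8 (gg): row=0 col=0 char='s'
After 9 (b): row=0 col=0 char='s'
After 10 (j): row=1 col=0 char='c'
After 11 (l): row=1 col=1 char='y'
After 12 (^): row=1 col=0 char='c'

Answer: cyan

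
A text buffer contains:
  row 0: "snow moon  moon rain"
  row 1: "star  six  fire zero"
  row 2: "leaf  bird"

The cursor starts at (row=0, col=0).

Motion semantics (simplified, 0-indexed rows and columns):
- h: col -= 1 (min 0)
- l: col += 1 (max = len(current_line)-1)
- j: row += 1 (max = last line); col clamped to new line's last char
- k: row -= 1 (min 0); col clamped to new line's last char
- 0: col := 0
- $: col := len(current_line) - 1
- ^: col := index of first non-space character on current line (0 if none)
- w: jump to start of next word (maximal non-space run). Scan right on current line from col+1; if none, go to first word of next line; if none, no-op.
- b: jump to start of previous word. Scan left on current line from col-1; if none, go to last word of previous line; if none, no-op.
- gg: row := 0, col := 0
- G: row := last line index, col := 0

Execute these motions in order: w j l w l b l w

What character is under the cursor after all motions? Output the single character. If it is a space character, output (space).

Answer: z

Derivation:
After 1 (w): row=0 col=5 char='m'
After 2 (j): row=1 col=5 char='_'
After 3 (l): row=1 col=6 char='s'
After 4 (w): row=1 col=11 char='f'
After 5 (l): row=1 col=12 char='i'
After 6 (b): row=1 col=11 char='f'
After 7 (l): row=1 col=12 char='i'
After 8 (w): row=1 col=16 char='z'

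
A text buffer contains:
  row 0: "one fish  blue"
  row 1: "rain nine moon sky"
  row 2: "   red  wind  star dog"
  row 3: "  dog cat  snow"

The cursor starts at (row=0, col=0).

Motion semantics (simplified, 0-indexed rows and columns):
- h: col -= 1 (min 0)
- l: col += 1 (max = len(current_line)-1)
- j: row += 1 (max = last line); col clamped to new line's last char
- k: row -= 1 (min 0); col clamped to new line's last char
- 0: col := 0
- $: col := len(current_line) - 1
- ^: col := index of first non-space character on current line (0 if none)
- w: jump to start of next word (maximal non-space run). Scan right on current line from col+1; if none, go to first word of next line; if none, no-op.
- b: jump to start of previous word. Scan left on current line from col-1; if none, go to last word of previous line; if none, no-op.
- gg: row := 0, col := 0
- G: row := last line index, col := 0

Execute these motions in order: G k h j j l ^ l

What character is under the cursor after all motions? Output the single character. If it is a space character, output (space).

After 1 (G): row=3 col=0 char='_'
After 2 (k): row=2 col=0 char='_'
After 3 (h): row=2 col=0 char='_'
After 4 (j): row=3 col=0 char='_'
After 5 (j): row=3 col=0 char='_'
After 6 (l): row=3 col=1 char='_'
After 7 (^): row=3 col=2 char='d'
After 8 (l): row=3 col=3 char='o'

Answer: o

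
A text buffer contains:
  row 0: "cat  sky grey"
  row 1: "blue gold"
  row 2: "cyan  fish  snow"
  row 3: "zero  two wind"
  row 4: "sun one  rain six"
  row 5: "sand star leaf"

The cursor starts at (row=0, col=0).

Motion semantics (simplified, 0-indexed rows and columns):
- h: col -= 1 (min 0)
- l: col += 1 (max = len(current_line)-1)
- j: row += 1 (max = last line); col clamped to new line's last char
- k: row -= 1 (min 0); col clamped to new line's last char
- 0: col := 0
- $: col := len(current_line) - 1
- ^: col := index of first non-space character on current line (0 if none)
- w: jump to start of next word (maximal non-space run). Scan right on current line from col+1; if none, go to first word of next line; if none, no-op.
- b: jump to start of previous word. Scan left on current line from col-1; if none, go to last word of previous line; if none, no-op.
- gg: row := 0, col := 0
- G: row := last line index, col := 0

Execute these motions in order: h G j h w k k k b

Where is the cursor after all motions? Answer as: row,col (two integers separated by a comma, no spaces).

Answer: 2,0

Derivation:
After 1 (h): row=0 col=0 char='c'
After 2 (G): row=5 col=0 char='s'
After 3 (j): row=5 col=0 char='s'
After 4 (h): row=5 col=0 char='s'
After 5 (w): row=5 col=5 char='s'
After 6 (k): row=4 col=5 char='n'
After 7 (k): row=3 col=5 char='_'
After 8 (k): row=2 col=5 char='_'
After 9 (b): row=2 col=0 char='c'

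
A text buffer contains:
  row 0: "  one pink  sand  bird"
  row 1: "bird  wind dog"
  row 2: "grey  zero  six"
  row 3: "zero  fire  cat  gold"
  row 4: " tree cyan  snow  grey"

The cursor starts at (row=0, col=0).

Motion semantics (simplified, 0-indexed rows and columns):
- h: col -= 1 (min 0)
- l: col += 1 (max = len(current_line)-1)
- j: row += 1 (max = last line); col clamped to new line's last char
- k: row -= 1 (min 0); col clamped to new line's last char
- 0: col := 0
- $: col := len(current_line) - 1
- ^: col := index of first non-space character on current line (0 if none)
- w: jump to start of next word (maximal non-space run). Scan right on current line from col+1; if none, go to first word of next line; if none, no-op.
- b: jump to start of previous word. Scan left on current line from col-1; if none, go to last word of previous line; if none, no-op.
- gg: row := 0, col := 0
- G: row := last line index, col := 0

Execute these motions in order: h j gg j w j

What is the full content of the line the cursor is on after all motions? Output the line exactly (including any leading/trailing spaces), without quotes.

After 1 (h): row=0 col=0 char='_'
After 2 (j): row=1 col=0 char='b'
After 3 (gg): row=0 col=0 char='_'
After 4 (j): row=1 col=0 char='b'
After 5 (w): row=1 col=6 char='w'
After 6 (j): row=2 col=6 char='z'

Answer: grey  zero  six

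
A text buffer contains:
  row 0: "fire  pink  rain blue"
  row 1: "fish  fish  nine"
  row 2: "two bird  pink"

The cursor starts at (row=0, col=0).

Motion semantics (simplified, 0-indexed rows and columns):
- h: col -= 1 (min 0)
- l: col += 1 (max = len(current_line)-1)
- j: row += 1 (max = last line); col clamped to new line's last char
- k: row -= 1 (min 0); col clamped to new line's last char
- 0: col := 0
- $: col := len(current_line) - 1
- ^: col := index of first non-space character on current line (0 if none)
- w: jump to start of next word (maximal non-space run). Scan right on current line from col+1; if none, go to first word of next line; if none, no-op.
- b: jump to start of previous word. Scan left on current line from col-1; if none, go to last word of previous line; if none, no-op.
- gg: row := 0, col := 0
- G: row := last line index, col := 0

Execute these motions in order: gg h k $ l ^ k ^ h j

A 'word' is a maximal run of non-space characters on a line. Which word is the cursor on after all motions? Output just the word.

Answer: fish

Derivation:
After 1 (gg): row=0 col=0 char='f'
After 2 (h): row=0 col=0 char='f'
After 3 (k): row=0 col=0 char='f'
After 4 ($): row=0 col=20 char='e'
After 5 (l): row=0 col=20 char='e'
After 6 (^): row=0 col=0 char='f'
After 7 (k): row=0 col=0 char='f'
After 8 (^): row=0 col=0 char='f'
After 9 (h): row=0 col=0 char='f'
After 10 (j): row=1 col=0 char='f'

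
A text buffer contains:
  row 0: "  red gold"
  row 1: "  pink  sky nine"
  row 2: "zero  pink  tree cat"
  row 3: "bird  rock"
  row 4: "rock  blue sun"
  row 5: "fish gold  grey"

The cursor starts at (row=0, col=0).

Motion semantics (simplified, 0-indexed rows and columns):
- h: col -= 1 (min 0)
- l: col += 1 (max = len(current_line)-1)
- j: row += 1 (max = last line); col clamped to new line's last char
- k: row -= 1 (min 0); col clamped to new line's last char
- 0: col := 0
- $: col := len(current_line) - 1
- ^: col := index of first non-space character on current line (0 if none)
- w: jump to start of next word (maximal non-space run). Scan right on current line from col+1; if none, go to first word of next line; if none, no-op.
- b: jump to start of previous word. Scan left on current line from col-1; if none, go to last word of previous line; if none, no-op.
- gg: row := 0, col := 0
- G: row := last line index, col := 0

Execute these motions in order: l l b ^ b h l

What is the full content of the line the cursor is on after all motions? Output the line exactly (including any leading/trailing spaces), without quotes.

After 1 (l): row=0 col=1 char='_'
After 2 (l): row=0 col=2 char='r'
After 3 (b): row=0 col=2 char='r'
After 4 (^): row=0 col=2 char='r'
After 5 (b): row=0 col=2 char='r'
After 6 (h): row=0 col=1 char='_'
After 7 (l): row=0 col=2 char='r'

Answer:   red gold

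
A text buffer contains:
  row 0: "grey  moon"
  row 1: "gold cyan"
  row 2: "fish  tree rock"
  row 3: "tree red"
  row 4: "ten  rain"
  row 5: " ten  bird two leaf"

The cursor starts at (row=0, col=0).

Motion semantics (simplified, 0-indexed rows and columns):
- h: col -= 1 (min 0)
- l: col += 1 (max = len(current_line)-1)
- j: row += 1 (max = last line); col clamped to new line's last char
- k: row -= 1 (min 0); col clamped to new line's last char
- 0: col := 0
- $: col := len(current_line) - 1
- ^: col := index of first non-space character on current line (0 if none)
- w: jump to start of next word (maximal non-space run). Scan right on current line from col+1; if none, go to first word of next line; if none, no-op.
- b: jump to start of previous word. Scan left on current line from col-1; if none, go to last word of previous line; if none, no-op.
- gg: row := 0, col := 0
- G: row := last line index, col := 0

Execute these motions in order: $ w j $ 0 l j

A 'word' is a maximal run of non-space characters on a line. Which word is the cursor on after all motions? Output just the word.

After 1 ($): row=0 col=9 char='n'
After 2 (w): row=1 col=0 char='g'
After 3 (j): row=2 col=0 char='f'
After 4 ($): row=2 col=14 char='k'
After 5 (0): row=2 col=0 char='f'
After 6 (l): row=2 col=1 char='i'
After 7 (j): row=3 col=1 char='r'

Answer: tree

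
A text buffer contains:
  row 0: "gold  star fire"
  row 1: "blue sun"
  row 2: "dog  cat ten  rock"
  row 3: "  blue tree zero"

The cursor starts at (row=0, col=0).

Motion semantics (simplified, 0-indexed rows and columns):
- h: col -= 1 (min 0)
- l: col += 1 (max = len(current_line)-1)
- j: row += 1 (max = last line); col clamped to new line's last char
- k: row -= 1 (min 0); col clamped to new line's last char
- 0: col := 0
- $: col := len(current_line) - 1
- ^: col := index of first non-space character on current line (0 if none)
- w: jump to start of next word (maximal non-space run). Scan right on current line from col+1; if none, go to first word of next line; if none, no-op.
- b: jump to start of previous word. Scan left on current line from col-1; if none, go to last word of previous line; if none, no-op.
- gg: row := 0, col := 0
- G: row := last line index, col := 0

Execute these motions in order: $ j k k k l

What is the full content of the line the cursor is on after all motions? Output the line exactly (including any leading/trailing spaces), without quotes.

Answer: gold  star fire

Derivation:
After 1 ($): row=0 col=14 char='e'
After 2 (j): row=1 col=7 char='n'
After 3 (k): row=0 col=7 char='t'
After 4 (k): row=0 col=7 char='t'
After 5 (k): row=0 col=7 char='t'
After 6 (l): row=0 col=8 char='a'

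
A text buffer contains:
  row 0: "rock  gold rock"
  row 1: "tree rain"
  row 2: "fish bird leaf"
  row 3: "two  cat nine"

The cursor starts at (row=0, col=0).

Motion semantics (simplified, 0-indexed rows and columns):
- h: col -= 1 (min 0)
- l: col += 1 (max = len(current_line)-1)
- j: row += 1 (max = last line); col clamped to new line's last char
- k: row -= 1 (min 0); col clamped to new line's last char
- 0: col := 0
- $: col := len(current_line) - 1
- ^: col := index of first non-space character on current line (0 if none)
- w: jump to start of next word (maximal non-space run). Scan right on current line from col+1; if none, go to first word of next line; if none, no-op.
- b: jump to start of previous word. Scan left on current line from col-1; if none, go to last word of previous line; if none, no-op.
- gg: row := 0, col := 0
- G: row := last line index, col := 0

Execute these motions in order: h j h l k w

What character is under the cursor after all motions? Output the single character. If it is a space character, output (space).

Answer: g

Derivation:
After 1 (h): row=0 col=0 char='r'
After 2 (j): row=1 col=0 char='t'
After 3 (h): row=1 col=0 char='t'
After 4 (l): row=1 col=1 char='r'
After 5 (k): row=0 col=1 char='o'
After 6 (w): row=0 col=6 char='g'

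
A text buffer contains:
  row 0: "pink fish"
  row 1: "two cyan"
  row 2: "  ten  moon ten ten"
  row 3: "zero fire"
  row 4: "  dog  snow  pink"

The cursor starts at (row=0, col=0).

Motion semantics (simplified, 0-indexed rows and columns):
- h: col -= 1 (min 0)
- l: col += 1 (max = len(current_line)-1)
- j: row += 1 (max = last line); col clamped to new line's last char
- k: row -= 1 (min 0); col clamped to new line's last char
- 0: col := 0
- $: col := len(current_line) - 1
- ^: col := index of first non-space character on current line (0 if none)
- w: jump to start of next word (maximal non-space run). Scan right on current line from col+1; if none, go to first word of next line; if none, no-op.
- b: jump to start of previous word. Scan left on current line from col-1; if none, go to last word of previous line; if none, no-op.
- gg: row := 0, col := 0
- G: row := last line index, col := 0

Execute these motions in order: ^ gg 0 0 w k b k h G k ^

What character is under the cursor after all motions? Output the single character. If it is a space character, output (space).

Answer: z

Derivation:
After 1 (^): row=0 col=0 char='p'
After 2 (gg): row=0 col=0 char='p'
After 3 (0): row=0 col=0 char='p'
After 4 (0): row=0 col=0 char='p'
After 5 (w): row=0 col=5 char='f'
After 6 (k): row=0 col=5 char='f'
After 7 (b): row=0 col=0 char='p'
After 8 (k): row=0 col=0 char='p'
After 9 (h): row=0 col=0 char='p'
After 10 (G): row=4 col=0 char='_'
After 11 (k): row=3 col=0 char='z'
After 12 (^): row=3 col=0 char='z'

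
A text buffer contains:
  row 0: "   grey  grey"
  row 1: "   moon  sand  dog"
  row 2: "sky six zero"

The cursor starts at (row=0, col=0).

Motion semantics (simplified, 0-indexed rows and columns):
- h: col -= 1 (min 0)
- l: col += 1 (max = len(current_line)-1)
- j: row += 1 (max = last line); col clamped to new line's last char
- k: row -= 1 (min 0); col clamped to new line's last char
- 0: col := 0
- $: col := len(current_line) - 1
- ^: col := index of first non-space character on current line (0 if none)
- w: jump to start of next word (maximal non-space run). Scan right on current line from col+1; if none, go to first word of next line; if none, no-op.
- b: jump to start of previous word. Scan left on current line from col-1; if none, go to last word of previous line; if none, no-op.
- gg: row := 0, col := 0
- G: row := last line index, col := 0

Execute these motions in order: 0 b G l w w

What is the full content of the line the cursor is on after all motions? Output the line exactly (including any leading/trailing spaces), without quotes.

After 1 (0): row=0 col=0 char='_'
After 2 (b): row=0 col=0 char='_'
After 3 (G): row=2 col=0 char='s'
After 4 (l): row=2 col=1 char='k'
After 5 (w): row=2 col=4 char='s'
After 6 (w): row=2 col=8 char='z'

Answer: sky six zero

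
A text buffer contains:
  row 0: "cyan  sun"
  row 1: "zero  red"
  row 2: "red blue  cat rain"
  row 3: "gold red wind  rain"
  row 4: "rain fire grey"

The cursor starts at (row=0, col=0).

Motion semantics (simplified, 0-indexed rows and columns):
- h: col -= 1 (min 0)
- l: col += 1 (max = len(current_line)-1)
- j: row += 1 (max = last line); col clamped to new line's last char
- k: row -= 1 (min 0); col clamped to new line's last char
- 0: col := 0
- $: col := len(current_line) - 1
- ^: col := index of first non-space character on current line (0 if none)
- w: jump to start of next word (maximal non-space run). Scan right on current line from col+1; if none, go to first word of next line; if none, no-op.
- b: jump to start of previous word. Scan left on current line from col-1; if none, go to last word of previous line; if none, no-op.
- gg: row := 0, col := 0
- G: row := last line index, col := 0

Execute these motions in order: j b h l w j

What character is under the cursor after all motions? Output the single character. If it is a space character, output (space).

Answer: r

Derivation:
After 1 (j): row=1 col=0 char='z'
After 2 (b): row=0 col=6 char='s'
After 3 (h): row=0 col=5 char='_'
After 4 (l): row=0 col=6 char='s'
After 5 (w): row=1 col=0 char='z'
After 6 (j): row=2 col=0 char='r'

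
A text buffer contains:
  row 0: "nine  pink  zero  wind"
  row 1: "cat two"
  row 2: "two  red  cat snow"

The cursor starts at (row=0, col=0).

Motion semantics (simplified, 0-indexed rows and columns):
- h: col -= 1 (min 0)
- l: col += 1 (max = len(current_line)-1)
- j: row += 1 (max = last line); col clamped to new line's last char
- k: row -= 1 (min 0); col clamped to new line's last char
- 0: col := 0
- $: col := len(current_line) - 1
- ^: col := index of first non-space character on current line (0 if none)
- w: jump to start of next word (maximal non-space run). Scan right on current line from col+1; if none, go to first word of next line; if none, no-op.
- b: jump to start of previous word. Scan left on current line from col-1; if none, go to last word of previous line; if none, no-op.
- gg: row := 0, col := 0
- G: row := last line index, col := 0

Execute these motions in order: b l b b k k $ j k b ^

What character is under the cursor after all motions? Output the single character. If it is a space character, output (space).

Answer: n

Derivation:
After 1 (b): row=0 col=0 char='n'
After 2 (l): row=0 col=1 char='i'
After 3 (b): row=0 col=0 char='n'
After 4 (b): row=0 col=0 char='n'
After 5 (k): row=0 col=0 char='n'
After 6 (k): row=0 col=0 char='n'
After 7 ($): row=0 col=21 char='d'
After 8 (j): row=1 col=6 char='o'
After 9 (k): row=0 col=6 char='p'
After 10 (b): row=0 col=0 char='n'
After 11 (^): row=0 col=0 char='n'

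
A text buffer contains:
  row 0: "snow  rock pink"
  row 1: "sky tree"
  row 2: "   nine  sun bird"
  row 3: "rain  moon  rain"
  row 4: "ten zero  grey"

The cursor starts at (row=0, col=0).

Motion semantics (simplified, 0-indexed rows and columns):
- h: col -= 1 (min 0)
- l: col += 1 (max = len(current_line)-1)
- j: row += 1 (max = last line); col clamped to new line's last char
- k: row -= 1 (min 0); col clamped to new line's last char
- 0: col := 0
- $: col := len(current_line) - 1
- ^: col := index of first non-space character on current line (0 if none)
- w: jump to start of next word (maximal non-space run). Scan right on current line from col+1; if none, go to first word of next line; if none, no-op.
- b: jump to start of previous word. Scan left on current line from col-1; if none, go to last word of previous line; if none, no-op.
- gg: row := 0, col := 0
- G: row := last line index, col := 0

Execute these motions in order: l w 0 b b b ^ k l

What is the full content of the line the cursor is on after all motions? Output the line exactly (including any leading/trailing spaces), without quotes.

After 1 (l): row=0 col=1 char='n'
After 2 (w): row=0 col=6 char='r'
After 3 (0): row=0 col=0 char='s'
After 4 (b): row=0 col=0 char='s'
After 5 (b): row=0 col=0 char='s'
After 6 (b): row=0 col=0 char='s'
After 7 (^): row=0 col=0 char='s'
After 8 (k): row=0 col=0 char='s'
After 9 (l): row=0 col=1 char='n'

Answer: snow  rock pink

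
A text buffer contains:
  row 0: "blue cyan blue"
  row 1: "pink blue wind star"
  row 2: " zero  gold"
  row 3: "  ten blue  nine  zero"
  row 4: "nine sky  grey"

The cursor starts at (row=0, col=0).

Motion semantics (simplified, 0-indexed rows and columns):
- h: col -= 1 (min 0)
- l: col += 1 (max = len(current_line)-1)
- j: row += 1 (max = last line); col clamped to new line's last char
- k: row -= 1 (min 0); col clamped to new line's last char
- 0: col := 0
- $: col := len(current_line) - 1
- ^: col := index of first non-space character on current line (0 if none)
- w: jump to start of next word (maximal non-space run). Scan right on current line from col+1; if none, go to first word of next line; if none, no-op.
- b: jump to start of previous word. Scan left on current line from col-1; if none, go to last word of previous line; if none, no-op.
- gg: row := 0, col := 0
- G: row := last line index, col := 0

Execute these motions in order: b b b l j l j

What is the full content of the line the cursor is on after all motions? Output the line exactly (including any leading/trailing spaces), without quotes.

Answer:  zero  gold

Derivation:
After 1 (b): row=0 col=0 char='b'
After 2 (b): row=0 col=0 char='b'
After 3 (b): row=0 col=0 char='b'
After 4 (l): row=0 col=1 char='l'
After 5 (j): row=1 col=1 char='i'
After 6 (l): row=1 col=2 char='n'
After 7 (j): row=2 col=2 char='e'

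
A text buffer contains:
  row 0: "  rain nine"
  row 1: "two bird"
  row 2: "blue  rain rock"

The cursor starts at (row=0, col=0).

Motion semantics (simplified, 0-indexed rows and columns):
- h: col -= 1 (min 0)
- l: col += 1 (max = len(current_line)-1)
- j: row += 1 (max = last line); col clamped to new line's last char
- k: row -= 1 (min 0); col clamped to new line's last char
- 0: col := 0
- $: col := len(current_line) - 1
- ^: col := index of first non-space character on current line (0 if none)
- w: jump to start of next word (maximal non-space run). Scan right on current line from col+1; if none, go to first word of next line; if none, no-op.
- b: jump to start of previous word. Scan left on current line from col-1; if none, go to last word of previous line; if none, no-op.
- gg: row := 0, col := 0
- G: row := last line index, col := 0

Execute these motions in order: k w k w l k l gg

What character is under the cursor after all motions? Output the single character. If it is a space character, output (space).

After 1 (k): row=0 col=0 char='_'
After 2 (w): row=0 col=2 char='r'
After 3 (k): row=0 col=2 char='r'
After 4 (w): row=0 col=7 char='n'
After 5 (l): row=0 col=8 char='i'
After 6 (k): row=0 col=8 char='i'
After 7 (l): row=0 col=9 char='n'
After 8 (gg): row=0 col=0 char='_'

Answer: (space)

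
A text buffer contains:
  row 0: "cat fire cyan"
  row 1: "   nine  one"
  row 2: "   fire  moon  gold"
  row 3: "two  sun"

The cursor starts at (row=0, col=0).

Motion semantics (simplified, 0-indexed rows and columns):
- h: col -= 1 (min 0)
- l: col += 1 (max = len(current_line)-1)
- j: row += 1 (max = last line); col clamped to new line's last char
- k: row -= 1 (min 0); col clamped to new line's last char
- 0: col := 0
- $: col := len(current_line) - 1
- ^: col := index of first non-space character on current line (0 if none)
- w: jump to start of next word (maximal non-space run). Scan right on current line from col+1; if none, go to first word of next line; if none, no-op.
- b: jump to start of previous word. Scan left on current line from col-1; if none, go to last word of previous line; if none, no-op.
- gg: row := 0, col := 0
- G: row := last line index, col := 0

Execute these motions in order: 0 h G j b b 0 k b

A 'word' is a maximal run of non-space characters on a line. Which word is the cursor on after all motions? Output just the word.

Answer: cyan

Derivation:
After 1 (0): row=0 col=0 char='c'
After 2 (h): row=0 col=0 char='c'
After 3 (G): row=3 col=0 char='t'
After 4 (j): row=3 col=0 char='t'
After 5 (b): row=2 col=15 char='g'
After 6 (b): row=2 col=9 char='m'
After 7 (0): row=2 col=0 char='_'
After 8 (k): row=1 col=0 char='_'
After 9 (b): row=0 col=9 char='c'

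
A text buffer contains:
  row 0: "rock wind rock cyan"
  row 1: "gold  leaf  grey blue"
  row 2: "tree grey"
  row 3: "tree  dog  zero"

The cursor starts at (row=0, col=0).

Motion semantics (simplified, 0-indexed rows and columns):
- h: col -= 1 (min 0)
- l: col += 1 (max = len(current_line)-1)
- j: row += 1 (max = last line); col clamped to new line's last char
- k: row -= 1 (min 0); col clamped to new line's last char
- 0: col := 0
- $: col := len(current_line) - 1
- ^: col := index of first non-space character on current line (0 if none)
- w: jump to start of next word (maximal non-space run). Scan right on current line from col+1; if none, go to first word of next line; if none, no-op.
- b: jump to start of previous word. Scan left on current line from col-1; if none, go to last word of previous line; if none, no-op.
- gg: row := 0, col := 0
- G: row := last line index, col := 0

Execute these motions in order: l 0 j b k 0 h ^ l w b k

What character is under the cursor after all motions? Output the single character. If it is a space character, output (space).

Answer: r

Derivation:
After 1 (l): row=0 col=1 char='o'
After 2 (0): row=0 col=0 char='r'
After 3 (j): row=1 col=0 char='g'
After 4 (b): row=0 col=15 char='c'
After 5 (k): row=0 col=15 char='c'
After 6 (0): row=0 col=0 char='r'
After 7 (h): row=0 col=0 char='r'
After 8 (^): row=0 col=0 char='r'
After 9 (l): row=0 col=1 char='o'
After 10 (w): row=0 col=5 char='w'
After 11 (b): row=0 col=0 char='r'
After 12 (k): row=0 col=0 char='r'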